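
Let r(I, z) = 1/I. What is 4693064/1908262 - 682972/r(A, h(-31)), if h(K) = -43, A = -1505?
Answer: 980725362131192/954131 ≈ 1.0279e+9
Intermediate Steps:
4693064/1908262 - 682972/r(A, h(-31)) = 4693064/1908262 - 682972/(1/(-1505)) = 4693064*(1/1908262) - 682972/(-1/1505) = 2346532/954131 - 682972*(-1505) = 2346532/954131 + 1027872860 = 980725362131192/954131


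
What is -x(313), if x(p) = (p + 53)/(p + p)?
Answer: -183/313 ≈ -0.58466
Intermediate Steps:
x(p) = (53 + p)/(2*p) (x(p) = (53 + p)/((2*p)) = (53 + p)*(1/(2*p)) = (53 + p)/(2*p))
-x(313) = -(53 + 313)/(2*313) = -366/(2*313) = -1*183/313 = -183/313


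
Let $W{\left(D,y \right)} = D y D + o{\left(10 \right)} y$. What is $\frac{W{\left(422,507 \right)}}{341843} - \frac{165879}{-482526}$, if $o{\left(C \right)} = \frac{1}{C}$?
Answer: $\frac{12117588958987}{45818926505} \approx 264.47$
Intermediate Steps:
$W{\left(D,y \right)} = \frac{y}{10} + y D^{2}$ ($W{\left(D,y \right)} = D y D + \frac{y}{10} = y D^{2} + \frac{y}{10} = \frac{y}{10} + y D^{2}$)
$\frac{W{\left(422,507 \right)}}{341843} - \frac{165879}{-482526} = \frac{507 \left(\frac{1}{10} + 422^{2}\right)}{341843} - \frac{165879}{-482526} = 507 \left(\frac{1}{10} + 178084\right) \frac{1}{341843} - - \frac{18431}{53614} = 507 \cdot \frac{1780841}{10} \cdot \frac{1}{341843} + \frac{18431}{53614} = \frac{902886387}{10} \cdot \frac{1}{341843} + \frac{18431}{53614} = \frac{902886387}{3418430} + \frac{18431}{53614} = \frac{12117588958987}{45818926505}$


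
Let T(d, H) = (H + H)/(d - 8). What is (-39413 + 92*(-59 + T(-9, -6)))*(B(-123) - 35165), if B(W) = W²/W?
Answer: 26860978584/17 ≈ 1.5801e+9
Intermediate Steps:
T(d, H) = 2*H/(-8 + d) (T(d, H) = (2*H)/(-8 + d) = 2*H/(-8 + d))
B(W) = W
(-39413 + 92*(-59 + T(-9, -6)))*(B(-123) - 35165) = (-39413 + 92*(-59 + 2*(-6)/(-8 - 9)))*(-123 - 35165) = (-39413 + 92*(-59 + 2*(-6)/(-17)))*(-35288) = (-39413 + 92*(-59 + 2*(-6)*(-1/17)))*(-35288) = (-39413 + 92*(-59 + 12/17))*(-35288) = (-39413 + 92*(-991/17))*(-35288) = (-39413 - 91172/17)*(-35288) = -761193/17*(-35288) = 26860978584/17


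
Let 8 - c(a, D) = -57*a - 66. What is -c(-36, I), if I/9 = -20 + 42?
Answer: 1978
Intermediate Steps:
I = 198 (I = 9*(-20 + 42) = 9*22 = 198)
c(a, D) = 74 + 57*a (c(a, D) = 8 - (-57*a - 66) = 8 - (-66 - 57*a) = 8 + (66 + 57*a) = 74 + 57*a)
-c(-36, I) = -(74 + 57*(-36)) = -(74 - 2052) = -1*(-1978) = 1978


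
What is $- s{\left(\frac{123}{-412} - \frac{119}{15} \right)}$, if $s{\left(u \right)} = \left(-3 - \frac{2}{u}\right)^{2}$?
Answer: $- \frac{19672587081}{2588062129} \approx -7.6013$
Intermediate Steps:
$s{\left(u \right)} = \left(-3 - \frac{2}{u}\right)^{2}$
$- s{\left(\frac{123}{-412} - \frac{119}{15} \right)} = - \frac{\left(2 + 3 \left(\frac{123}{-412} - \frac{119}{15}\right)\right)^{2}}{\left(\frac{123}{-412} - \frac{119}{15}\right)^{2}} = - \frac{\left(2 + 3 \left(123 \left(- \frac{1}{412}\right) - \frac{119}{15}\right)\right)^{2}}{\left(123 \left(- \frac{1}{412}\right) - \frac{119}{15}\right)^{2}} = - \frac{\left(2 + 3 \left(- \frac{123}{412} - \frac{119}{15}\right)\right)^{2}}{\left(- \frac{123}{412} - \frac{119}{15}\right)^{2}} = - \frac{\left(2 + 3 \left(- \frac{50873}{6180}\right)\right)^{2}}{\frac{2588062129}{38192400}} = - \frac{38192400 \left(2 - \frac{50873}{2060}\right)^{2}}{2588062129} = - \frac{38192400 \left(- \frac{46753}{2060}\right)^{2}}{2588062129} = - \frac{38192400 \cdot 2185843009}{2588062129 \cdot 4243600} = \left(-1\right) \frac{19672587081}{2588062129} = - \frac{19672587081}{2588062129}$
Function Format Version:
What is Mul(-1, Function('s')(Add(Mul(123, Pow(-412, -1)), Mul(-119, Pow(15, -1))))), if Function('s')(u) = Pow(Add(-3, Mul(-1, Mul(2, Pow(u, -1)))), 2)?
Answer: Rational(-19672587081, 2588062129) ≈ -7.6013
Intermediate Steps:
Function('s')(u) = Pow(Add(-3, Mul(-2, Pow(u, -1))), 2)
Mul(-1, Function('s')(Add(Mul(123, Pow(-412, -1)), Mul(-119, Pow(15, -1))))) = Mul(-1, Mul(Pow(Add(Mul(123, Pow(-412, -1)), Mul(-119, Pow(15, -1))), -2), Pow(Add(2, Mul(3, Add(Mul(123, Pow(-412, -1)), Mul(-119, Pow(15, -1))))), 2))) = Mul(-1, Mul(Pow(Add(Mul(123, Rational(-1, 412)), Mul(-119, Rational(1, 15))), -2), Pow(Add(2, Mul(3, Add(Mul(123, Rational(-1, 412)), Mul(-119, Rational(1, 15))))), 2))) = Mul(-1, Mul(Pow(Add(Rational(-123, 412), Rational(-119, 15)), -2), Pow(Add(2, Mul(3, Add(Rational(-123, 412), Rational(-119, 15)))), 2))) = Mul(-1, Mul(Pow(Rational(-50873, 6180), -2), Pow(Add(2, Mul(3, Rational(-50873, 6180))), 2))) = Mul(-1, Mul(Rational(38192400, 2588062129), Pow(Add(2, Rational(-50873, 2060)), 2))) = Mul(-1, Mul(Rational(38192400, 2588062129), Pow(Rational(-46753, 2060), 2))) = Mul(-1, Mul(Rational(38192400, 2588062129), Rational(2185843009, 4243600))) = Mul(-1, Rational(19672587081, 2588062129)) = Rational(-19672587081, 2588062129)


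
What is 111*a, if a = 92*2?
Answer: 20424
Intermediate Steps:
a = 184
111*a = 111*184 = 20424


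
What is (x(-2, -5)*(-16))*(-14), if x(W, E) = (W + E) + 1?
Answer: -1344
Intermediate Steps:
x(W, E) = 1 + E + W (x(W, E) = (E + W) + 1 = 1 + E + W)
(x(-2, -5)*(-16))*(-14) = ((1 - 5 - 2)*(-16))*(-14) = -6*(-16)*(-14) = 96*(-14) = -1344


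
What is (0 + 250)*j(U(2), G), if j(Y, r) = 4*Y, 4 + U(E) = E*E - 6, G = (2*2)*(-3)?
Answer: -6000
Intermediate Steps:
G = -12 (G = 4*(-3) = -12)
U(E) = -10 + E² (U(E) = -4 + (E*E - 6) = -4 + (E² - 6) = -4 + (-6 + E²) = -10 + E²)
(0 + 250)*j(U(2), G) = (0 + 250)*(4*(-10 + 2²)) = 250*(4*(-10 + 4)) = 250*(4*(-6)) = 250*(-24) = -6000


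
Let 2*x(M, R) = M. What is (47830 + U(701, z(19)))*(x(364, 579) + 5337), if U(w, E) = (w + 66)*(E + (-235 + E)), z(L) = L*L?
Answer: 2325480321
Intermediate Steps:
x(M, R) = M/2
z(L) = L²
U(w, E) = (-235 + 2*E)*(66 + w) (U(w, E) = (66 + w)*(-235 + 2*E) = (-235 + 2*E)*(66 + w))
(47830 + U(701, z(19)))*(x(364, 579) + 5337) = (47830 + (-15510 - 235*701 + 132*19² + 2*19²*701))*((½)*364 + 5337) = (47830 + (-15510 - 164735 + 132*361 + 2*361*701))*(182 + 5337) = (47830 + (-15510 - 164735 + 47652 + 506122))*5519 = (47830 + 373529)*5519 = 421359*5519 = 2325480321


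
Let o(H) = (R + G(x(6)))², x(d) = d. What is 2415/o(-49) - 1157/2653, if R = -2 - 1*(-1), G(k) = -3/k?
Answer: 8539189/7959 ≈ 1072.9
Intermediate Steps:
R = -1 (R = -2 + 1 = -1)
o(H) = 9/4 (o(H) = (-1 - 3/6)² = (-1 - 3*⅙)² = (-1 - ½)² = (-3/2)² = 9/4)
2415/o(-49) - 1157/2653 = 2415/(9/4) - 1157/2653 = 2415*(4/9) - 1157*1/2653 = 3220/3 - 1157/2653 = 8539189/7959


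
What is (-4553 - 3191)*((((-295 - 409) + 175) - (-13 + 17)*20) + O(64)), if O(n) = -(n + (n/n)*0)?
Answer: 5211712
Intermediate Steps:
O(n) = -n (O(n) = -(n + 1*0) = -(n + 0) = -n)
(-4553 - 3191)*((((-295 - 409) + 175) - (-13 + 17)*20) + O(64)) = (-4553 - 3191)*((((-295 - 409) + 175) - (-13 + 17)*20) - 1*64) = -7744*(((-704 + 175) - 4*20) - 64) = -7744*((-529 - 1*80) - 64) = -7744*((-529 - 80) - 64) = -7744*(-609 - 64) = -7744*(-673) = 5211712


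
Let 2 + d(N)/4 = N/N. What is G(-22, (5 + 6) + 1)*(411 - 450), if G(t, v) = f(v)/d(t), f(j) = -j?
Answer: -117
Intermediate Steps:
d(N) = -4 (d(N) = -8 + 4*(N/N) = -8 + 4*1 = -8 + 4 = -4)
G(t, v) = v/4 (G(t, v) = -v/(-4) = -v*(-1/4) = v/4)
G(-22, (5 + 6) + 1)*(411 - 450) = (((5 + 6) + 1)/4)*(411 - 450) = ((11 + 1)/4)*(-39) = ((1/4)*12)*(-39) = 3*(-39) = -117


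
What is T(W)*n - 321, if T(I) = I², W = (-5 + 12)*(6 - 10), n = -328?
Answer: -257473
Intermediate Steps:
W = -28 (W = 7*(-4) = -28)
T(W)*n - 321 = (-28)²*(-328) - 321 = 784*(-328) - 321 = -257152 - 321 = -257473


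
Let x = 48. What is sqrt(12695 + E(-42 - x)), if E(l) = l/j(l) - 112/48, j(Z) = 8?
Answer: sqrt(456531)/6 ≈ 112.61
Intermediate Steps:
E(l) = -7/3 + l/8 (E(l) = l/8 - 112/48 = l*(1/8) - 112*1/48 = l/8 - 7/3 = -7/3 + l/8)
sqrt(12695 + E(-42 - x)) = sqrt(12695 + (-7/3 + (-42 - 1*48)/8)) = sqrt(12695 + (-7/3 + (-42 - 48)/8)) = sqrt(12695 + (-7/3 + (1/8)*(-90))) = sqrt(12695 + (-7/3 - 45/4)) = sqrt(12695 - 163/12) = sqrt(152177/12) = sqrt(456531)/6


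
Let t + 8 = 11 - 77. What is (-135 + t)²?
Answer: 43681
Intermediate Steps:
t = -74 (t = -8 + (11 - 77) = -8 - 66 = -74)
(-135 + t)² = (-135 - 74)² = (-209)² = 43681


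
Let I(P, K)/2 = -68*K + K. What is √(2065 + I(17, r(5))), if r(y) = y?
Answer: 3*√155 ≈ 37.350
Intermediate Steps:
I(P, K) = -134*K (I(P, K) = 2*(-68*K + K) = 2*(-67*K) = -134*K)
√(2065 + I(17, r(5))) = √(2065 - 134*5) = √(2065 - 670) = √1395 = 3*√155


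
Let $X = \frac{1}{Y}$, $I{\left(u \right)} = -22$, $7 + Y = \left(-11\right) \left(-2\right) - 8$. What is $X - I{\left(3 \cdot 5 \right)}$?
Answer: $\frac{155}{7} \approx 22.143$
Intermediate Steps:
$Y = 7$ ($Y = -7 - -14 = -7 + \left(22 - 8\right) = -7 + 14 = 7$)
$X = \frac{1}{7} \approx 0.14286$
$X - I{\left(3 \cdot 5 \right)} = \frac{1}{7} - -22 = \frac{1}{7} + 22 = \frac{155}{7}$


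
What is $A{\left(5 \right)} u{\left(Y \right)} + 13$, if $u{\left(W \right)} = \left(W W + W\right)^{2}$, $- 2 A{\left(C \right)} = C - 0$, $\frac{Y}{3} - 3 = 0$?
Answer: $-20237$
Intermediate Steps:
$Y = 9$ ($Y = 9 + 3 \cdot 0 = 9 + 0 = 9$)
$A{\left(C \right)} = - \frac{C}{2}$ ($A{\left(C \right)} = - \frac{C - 0}{2} = - \frac{C + 0}{2} = - \frac{C}{2}$)
$u{\left(W \right)} = \left(W + W^{2}\right)^{2}$ ($u{\left(W \right)} = \left(W^{2} + W\right)^{2} = \left(W + W^{2}\right)^{2}$)
$A{\left(5 \right)} u{\left(Y \right)} + 13 = \left(- \frac{1}{2}\right) 5 \cdot 9^{2} \left(1 + 9\right)^{2} + 13 = - \frac{5 \cdot 81 \cdot 10^{2}}{2} + 13 = - \frac{5 \cdot 81 \cdot 100}{2} + 13 = \left(- \frac{5}{2}\right) 8100 + 13 = -20250 + 13 = -20237$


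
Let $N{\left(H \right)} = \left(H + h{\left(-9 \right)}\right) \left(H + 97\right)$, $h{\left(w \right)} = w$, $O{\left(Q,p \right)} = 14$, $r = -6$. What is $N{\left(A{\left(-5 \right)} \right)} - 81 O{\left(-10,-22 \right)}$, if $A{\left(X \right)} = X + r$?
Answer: $-2854$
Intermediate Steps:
$A{\left(X \right)} = -6 + X$ ($A{\left(X \right)} = X - 6 = -6 + X$)
$N{\left(H \right)} = \left(-9 + H\right) \left(97 + H\right)$ ($N{\left(H \right)} = \left(H - 9\right) \left(H + 97\right) = \left(-9 + H\right) \left(97 + H\right)$)
$N{\left(A{\left(-5 \right)} \right)} - 81 O{\left(-10,-22 \right)} = \left(-873 + \left(-6 - 5\right)^{2} + 88 \left(-6 - 5\right)\right) - 81 \cdot 14 = \left(-873 + \left(-11\right)^{2} + 88 \left(-11\right)\right) - 1134 = \left(-873 + 121 - 968\right) - 1134 = -1720 - 1134 = -2854$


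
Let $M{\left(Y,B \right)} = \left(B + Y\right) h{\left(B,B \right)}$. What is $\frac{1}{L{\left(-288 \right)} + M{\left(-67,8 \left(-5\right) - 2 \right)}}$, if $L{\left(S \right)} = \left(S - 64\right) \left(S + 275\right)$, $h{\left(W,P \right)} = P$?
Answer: $\frac{1}{9154} \approx 0.00010924$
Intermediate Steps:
$L{\left(S \right)} = \left(-64 + S\right) \left(275 + S\right)$
$M{\left(Y,B \right)} = B \left(B + Y\right)$ ($M{\left(Y,B \right)} = \left(B + Y\right) B = B \left(B + Y\right)$)
$\frac{1}{L{\left(-288 \right)} + M{\left(-67,8 \left(-5\right) - 2 \right)}} = \frac{1}{\left(-17600 + \left(-288\right)^{2} + 211 \left(-288\right)\right) + \left(8 \left(-5\right) - 2\right) \left(\left(8 \left(-5\right) - 2\right) - 67\right)} = \frac{1}{\left(-17600 + 82944 - 60768\right) + \left(-40 - 2\right) \left(\left(-40 - 2\right) - 67\right)} = \frac{1}{4576 - 42 \left(-42 - 67\right)} = \frac{1}{4576 - -4578} = \frac{1}{4576 + 4578} = \frac{1}{9154}$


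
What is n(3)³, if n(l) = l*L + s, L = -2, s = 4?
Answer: -8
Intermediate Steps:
n(l) = 4 - 2*l (n(l) = l*(-2) + 4 = -2*l + 4 = 4 - 2*l)
n(3)³ = (4 - 2*3)³ = (4 - 6)³ = (-2)³ = -8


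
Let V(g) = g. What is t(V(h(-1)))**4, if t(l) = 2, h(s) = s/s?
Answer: 16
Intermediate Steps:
h(s) = 1
t(V(h(-1)))**4 = 2**4 = 16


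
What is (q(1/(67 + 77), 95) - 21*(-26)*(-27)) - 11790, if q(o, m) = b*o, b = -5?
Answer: -3820613/144 ≈ -26532.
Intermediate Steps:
q(o, m) = -5*o
(q(1/(67 + 77), 95) - 21*(-26)*(-27)) - 11790 = (-5/(67 + 77) - 21*(-26)*(-27)) - 11790 = (-5/144 + 546*(-27)) - 11790 = (-5*1/144 - 14742) - 11790 = (-5/144 - 14742) - 11790 = -2122853/144 - 11790 = -3820613/144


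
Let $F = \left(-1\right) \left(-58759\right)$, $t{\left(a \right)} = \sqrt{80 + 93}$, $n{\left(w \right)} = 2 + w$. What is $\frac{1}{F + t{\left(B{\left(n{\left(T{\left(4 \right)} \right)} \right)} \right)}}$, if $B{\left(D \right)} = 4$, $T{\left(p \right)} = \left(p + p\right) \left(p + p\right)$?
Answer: $\frac{58759}{3452619908} - \frac{\sqrt{173}}{3452619908} \approx 1.7015 \cdot 10^{-5}$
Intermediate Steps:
$T{\left(p \right)} = 4 p^{2}$ ($T{\left(p \right)} = 2 p 2 p = 4 p^{2}$)
$t{\left(a \right)} = \sqrt{173}$
$F = 58759$
$\frac{1}{F + t{\left(B{\left(n{\left(T{\left(4 \right)} \right)} \right)} \right)}} = \frac{1}{58759 + \sqrt{173}}$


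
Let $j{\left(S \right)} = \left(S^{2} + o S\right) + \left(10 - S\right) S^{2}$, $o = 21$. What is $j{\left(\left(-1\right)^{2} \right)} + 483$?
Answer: $514$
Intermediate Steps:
$j{\left(S \right)} = S^{2} + 21 S + S^{2} \left(10 - S\right)$ ($j{\left(S \right)} = \left(S^{2} + 21 S\right) + \left(10 - S\right) S^{2} = \left(S^{2} + 21 S\right) + S^{2} \left(10 - S\right) = S^{2} + 21 S + S^{2} \left(10 - S\right)$)
$j{\left(\left(-1\right)^{2} \right)} + 483 = \left(-1\right)^{2} \left(21 - \left(\left(-1\right)^{2}\right)^{2} + 11 \left(-1\right)^{2}\right) + 483 = 1 \left(21 - 1^{2} + 11 \cdot 1\right) + 483 = 1 \left(21 - 1 + 11\right) + 483 = 1 \cdot 31 + 483 = 31 + 483 = 514$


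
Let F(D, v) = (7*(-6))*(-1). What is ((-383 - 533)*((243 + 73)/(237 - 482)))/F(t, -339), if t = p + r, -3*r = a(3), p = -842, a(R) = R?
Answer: 144728/5145 ≈ 28.130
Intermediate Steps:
r = -1 (r = -1/3*3 = -1)
t = -843 (t = -842 - 1 = -843)
F(D, v) = 42 (F(D, v) = -42*(-1) = 42)
((-383 - 533)*((243 + 73)/(237 - 482)))/F(t, -339) = ((-383 - 533)*((243 + 73)/(237 - 482)))/42 = -289456/(-245)*(1/42) = -289456*(-1)/245*(1/42) = -916*(-316/245)*(1/42) = (289456/245)*(1/42) = 144728/5145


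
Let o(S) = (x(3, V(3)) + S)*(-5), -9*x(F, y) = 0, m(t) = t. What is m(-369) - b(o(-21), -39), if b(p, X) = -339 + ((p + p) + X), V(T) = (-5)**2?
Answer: -201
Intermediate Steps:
V(T) = 25
x(F, y) = 0 (x(F, y) = -1/9*0 = 0)
o(S) = -5*S (o(S) = (0 + S)*(-5) = S*(-5) = -5*S)
b(p, X) = -339 + X + 2*p (b(p, X) = -339 + (2*p + X) = -339 + (X + 2*p) = -339 + X + 2*p)
m(-369) - b(o(-21), -39) = -369 - (-339 - 39 + 2*(-5*(-21))) = -369 - (-339 - 39 + 2*105) = -369 - (-339 - 39 + 210) = -369 - 1*(-168) = -369 + 168 = -201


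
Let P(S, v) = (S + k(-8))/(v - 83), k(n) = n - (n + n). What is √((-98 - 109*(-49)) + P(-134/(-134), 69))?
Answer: √1027502/14 ≈ 72.404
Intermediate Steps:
k(n) = -n (k(n) = n - 2*n = -n)
P(S, v) = (8 + S)/(-83 + v) (P(S, v) = (S - 1*(-8))/(v - 83) = (S + 8)/(-83 + v) = (8 + S)/(-83 + v))
√((-98 - 109*(-49)) + P(-134/(-134), 69)) = √((-98 - 109*(-49)) + (8 - 134/(-134))/(-83 + 69)) = √((-98 + 5341) + (8 - 134*(-1/134))/(-14)) = √(5243 - (8 + 1)/14) = √(5243 - 1/14*9) = √(5243 - 9/14) = √(73393/14) = √1027502/14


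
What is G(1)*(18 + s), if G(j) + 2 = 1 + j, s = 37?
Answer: 0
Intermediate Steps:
G(j) = -1 + j (G(j) = -2 + (1 + j) = -1 + j)
G(1)*(18 + s) = (-1 + 1)*(18 + 37) = 0*55 = 0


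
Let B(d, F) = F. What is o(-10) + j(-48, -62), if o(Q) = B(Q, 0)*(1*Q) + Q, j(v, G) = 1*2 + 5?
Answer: -3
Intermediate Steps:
j(v, G) = 7 (j(v, G) = 2 + 5 = 7)
o(Q) = Q (o(Q) = 0*(1*Q) + Q = 0*Q + Q = 0 + Q = Q)
o(-10) + j(-48, -62) = -10 + 7 = -3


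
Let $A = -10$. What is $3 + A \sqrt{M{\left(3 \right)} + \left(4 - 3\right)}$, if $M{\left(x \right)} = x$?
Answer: $-17$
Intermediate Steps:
$3 + A \sqrt{M{\left(3 \right)} + \left(4 - 3\right)} = 3 - 10 \sqrt{3 + \left(4 - 3\right)} = 3 - 10 \sqrt{3 + 1} = 3 - 10 \sqrt{4} = 3 - 20 = -17$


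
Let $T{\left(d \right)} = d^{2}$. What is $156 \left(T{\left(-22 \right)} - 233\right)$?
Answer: $39156$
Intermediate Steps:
$156 \left(T{\left(-22 \right)} - 233\right) = 156 \left(\left(-22\right)^{2} - 233\right) = 156 \left(484 - 233\right) = 156 \cdot 251 = 39156$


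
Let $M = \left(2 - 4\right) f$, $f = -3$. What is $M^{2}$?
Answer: $36$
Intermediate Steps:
$M = 6$ ($M = \left(2 - 4\right) \left(-3\right) = \left(-2\right) \left(-3\right) = 6$)
$M^{2} = 6^{2} = 36$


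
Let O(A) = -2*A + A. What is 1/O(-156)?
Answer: 1/156 ≈ 0.0064103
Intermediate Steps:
O(A) = -A
1/O(-156) = 1/(-1*(-156)) = 1/156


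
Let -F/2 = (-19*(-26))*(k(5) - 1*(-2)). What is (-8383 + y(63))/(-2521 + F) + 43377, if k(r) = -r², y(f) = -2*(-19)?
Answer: 876337186/20203 ≈ 43377.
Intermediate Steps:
y(f) = 38
F = 22724 (F = -2*(-19*(-26))*(-1*5² - 1*(-2)) = -988*(-1*25 + 2) = -988*(-25 + 2) = -988*(-23) = -2*(-11362) = 22724)
(-8383 + y(63))/(-2521 + F) + 43377 = (-8383 + 38)/(-2521 + 22724) + 43377 = -8345/20203 + 43377 = 876337186/20203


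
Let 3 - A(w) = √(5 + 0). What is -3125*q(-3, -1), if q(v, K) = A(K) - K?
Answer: -12500 + 3125*√5 ≈ -5512.3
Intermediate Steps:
A(w) = 3 - √5 (A(w) = 3 - √(5 + 0) = 3 - √5)
q(v, K) = 3 - K - √5 (q(v, K) = (3 - √5) - K = 3 - K - √5)
-3125*q(-3, -1) = -3125*(3 - 1*(-1) - √5) = -3125*(3 + 1 - √5) = -3125*(4 - √5) = -12500 + 3125*√5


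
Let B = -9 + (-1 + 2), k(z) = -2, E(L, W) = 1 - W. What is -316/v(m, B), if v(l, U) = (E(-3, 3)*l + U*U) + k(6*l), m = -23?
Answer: -79/27 ≈ -2.9259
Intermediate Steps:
B = -8 (B = -9 + 1 = -8)
v(l, U) = -2 + U² - 2*l (v(l, U) = ((1 - 1*3)*l + U*U) - 2 = ((1 - 3)*l + U²) - 2 = (-2*l + U²) - 2 = (U² - 2*l) - 2 = -2 + U² - 2*l)
-316/v(m, B) = -316/(-2 + (-8)² - 2*(-23)) = -316/(-2 + 64 + 46) = -316/108 = -316*1/108 = -79/27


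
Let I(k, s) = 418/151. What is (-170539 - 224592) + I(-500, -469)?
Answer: -59664363/151 ≈ -3.9513e+5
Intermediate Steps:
I(k, s) = 418/151 (I(k, s) = 418*(1/151) = 418/151)
(-170539 - 224592) + I(-500, -469) = (-170539 - 224592) + 418/151 = -395131 + 418/151 = -59664363/151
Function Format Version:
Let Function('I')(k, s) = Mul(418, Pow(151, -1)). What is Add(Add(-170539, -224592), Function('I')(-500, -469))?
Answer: Rational(-59664363, 151) ≈ -3.9513e+5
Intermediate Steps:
Function('I')(k, s) = Rational(418, 151) (Function('I')(k, s) = Mul(418, Rational(1, 151)) = Rational(418, 151))
Add(Add(-170539, -224592), Function('I')(-500, -469)) = Add(Add(-170539, -224592), Rational(418, 151)) = Add(-395131, Rational(418, 151)) = Rational(-59664363, 151)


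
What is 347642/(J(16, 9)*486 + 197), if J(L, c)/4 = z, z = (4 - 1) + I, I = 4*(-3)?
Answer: -347642/17299 ≈ -20.096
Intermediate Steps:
I = -12
z = -9 (z = (4 - 1) - 12 = 3 - 12 = -9)
J(L, c) = -36 (J(L, c) = 4*(-9) = -36)
347642/(J(16, 9)*486 + 197) = 347642/(-36*486 + 197) = 347642/(-17496 + 197) = 347642/(-17299) = 347642*(-1/17299) = -347642/17299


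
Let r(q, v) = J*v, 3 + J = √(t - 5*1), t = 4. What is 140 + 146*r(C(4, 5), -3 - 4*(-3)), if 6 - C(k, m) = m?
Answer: -3802 + 1314*I ≈ -3802.0 + 1314.0*I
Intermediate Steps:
C(k, m) = 6 - m
J = -3 + I (J = -3 + √(4 - 5*1) = -3 + √(4 - 5) = -3 + √(-1) = -3 + I ≈ -3.0 + 1.0*I)
r(q, v) = v*(-3 + I) (r(q, v) = (-3 + I)*v = v*(-3 + I))
140 + 146*r(C(4, 5), -3 - 4*(-3)) = 140 + 146*((-3 - 4*(-3))*(-3 + I)) = 140 + 146*((-3 + 12)*(-3 + I)) = 140 + 146*(9*(-3 + I)) = 140 + 146*(-27 + 9*I) = 140 + (-3942 + 1314*I) = -3802 + 1314*I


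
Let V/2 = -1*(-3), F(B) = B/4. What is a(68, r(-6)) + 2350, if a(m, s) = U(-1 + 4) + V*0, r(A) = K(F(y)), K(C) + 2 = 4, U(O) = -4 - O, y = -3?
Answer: 2343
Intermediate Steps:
F(B) = B/4 (F(B) = B*(1/4) = B/4)
K(C) = 2 (K(C) = -2 + 4 = 2)
V = 6 (V = 2*(-1*(-3)) = 2*3 = 6)
r(A) = 2
a(m, s) = -7 (a(m, s) = (-4 - (-1 + 4)) + 6*0 = (-4 - 1*3) + 0 = (-4 - 3) + 0 = -7 + 0 = -7)
a(68, r(-6)) + 2350 = -7 + 2350 = 2343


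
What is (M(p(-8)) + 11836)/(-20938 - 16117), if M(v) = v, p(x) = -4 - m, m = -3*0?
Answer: -11832/37055 ≈ -0.31931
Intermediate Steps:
m = 0
p(x) = -4 (p(x) = -4 - 1*0 = -4 + 0 = -4)
(M(p(-8)) + 11836)/(-20938 - 16117) = (-4 + 11836)/(-20938 - 16117) = 11832/(-37055) = 11832*(-1/37055) = -11832/37055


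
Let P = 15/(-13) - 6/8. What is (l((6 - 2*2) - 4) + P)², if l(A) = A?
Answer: 41209/2704 ≈ 15.240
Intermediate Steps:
P = -99/52 (P = 15*(-1/13) - 6*⅛ = -15/13 - ¾ = -99/52 ≈ -1.9038)
(l((6 - 2*2) - 4) + P)² = (((6 - 2*2) - 4) - 99/52)² = (((6 - 4) - 4) - 99/52)² = ((2 - 4) - 99/52)² = (-2 - 99/52)² = (-203/52)² = 41209/2704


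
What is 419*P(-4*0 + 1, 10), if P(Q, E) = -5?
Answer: -2095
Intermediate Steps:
419*P(-4*0 + 1, 10) = 419*(-5) = -2095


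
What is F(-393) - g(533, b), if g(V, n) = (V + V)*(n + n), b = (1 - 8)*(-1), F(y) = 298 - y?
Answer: -14233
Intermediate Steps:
b = 7 (b = -7*(-1) = 7)
g(V, n) = 4*V*n (g(V, n) = (2*V)*(2*n) = 4*V*n)
F(-393) - g(533, b) = (298 - 1*(-393)) - 4*533*7 = (298 + 393) - 1*14924 = 691 - 14924 = -14233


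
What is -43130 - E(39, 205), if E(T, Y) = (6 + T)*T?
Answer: -44885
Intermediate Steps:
E(T, Y) = T*(6 + T)
-43130 - E(39, 205) = -43130 - 39*(6 + 39) = -43130 - 39*45 = -43130 - 1*1755 = -43130 - 1755 = -44885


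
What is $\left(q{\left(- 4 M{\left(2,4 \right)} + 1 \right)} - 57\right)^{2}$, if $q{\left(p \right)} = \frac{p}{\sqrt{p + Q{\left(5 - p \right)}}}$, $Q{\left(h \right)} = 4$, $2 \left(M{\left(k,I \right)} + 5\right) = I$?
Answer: $\frac{55402}{17} - \frac{1482 \sqrt{17}}{17} \approx 2899.5$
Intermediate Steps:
$M{\left(k,I \right)} = -5 + \frac{I}{2}$
$q{\left(p \right)} = \frac{p}{\sqrt{4 + p}}$ ($q{\left(p \right)} = \frac{p}{\sqrt{p + 4}} = \frac{p}{\sqrt{4 + p}}$)
$\left(q{\left(- 4 M{\left(2,4 \right)} + 1 \right)} - 57\right)^{2} = \left(\frac{- 4 \left(-5 + \frac{1}{2} \cdot 4\right) + 1}{\sqrt{4 - \left(-1 + 4 \left(-5 + \frac{1}{2} \cdot 4\right)\right)}} - 57\right)^{2} = \left(\frac{- 4 \left(-5 + 2\right) + 1}{\sqrt{4 - \left(-1 + 4 \left(-5 + 2\right)\right)}} - 57\right)^{2} = \left(\frac{\left(-4\right) \left(-3\right) + 1}{\sqrt{4 + \left(\left(-4\right) \left(-3\right) + 1\right)}} - 57\right)^{2} = \left(\frac{12 + 1}{\sqrt{4 + \left(12 + 1\right)}} - 57\right)^{2} = \left(\frac{13}{\sqrt{4 + 13}} - 57\right)^{2} = \left(\frac{13}{\sqrt{17}} - 57\right)^{2} = \left(13 \frac{\sqrt{17}}{17} - 57\right)^{2} = \left(\frac{13 \sqrt{17}}{17} - 57\right)^{2} = \left(-57 + \frac{13 \sqrt{17}}{17}\right)^{2}$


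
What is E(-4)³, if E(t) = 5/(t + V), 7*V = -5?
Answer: -42875/35937 ≈ -1.1931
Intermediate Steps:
V = -5/7 (V = (⅐)*(-5) = -5/7 ≈ -0.71429)
E(t) = 5/(-5/7 + t) (E(t) = 5/(t - 5/7) = 5/(-5/7 + t))
E(-4)³ = (35/(-5 + 7*(-4)))³ = (35/(-5 - 28))³ = (35/(-33))³ = (35*(-1/33))³ = (-35/33)³ = -42875/35937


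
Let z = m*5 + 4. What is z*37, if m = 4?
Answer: 888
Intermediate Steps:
z = 24 (z = 4*5 + 4 = 20 + 4 = 24)
z*37 = 24*37 = 888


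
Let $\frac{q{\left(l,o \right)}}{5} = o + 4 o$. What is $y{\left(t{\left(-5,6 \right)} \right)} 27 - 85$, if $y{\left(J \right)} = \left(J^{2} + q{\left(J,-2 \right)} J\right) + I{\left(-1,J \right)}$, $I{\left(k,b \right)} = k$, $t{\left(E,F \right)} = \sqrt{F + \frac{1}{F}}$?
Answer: $\frac{109}{2} - 225 \sqrt{222} \approx -3297.9$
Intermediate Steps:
$q{\left(l,o \right)} = 25 o$ ($q{\left(l,o \right)} = 5 \left(o + 4 o\right) = 5 \cdot 5 o = 25 o$)
$y{\left(J \right)} = -1 + J^{2} - 50 J$ ($y{\left(J \right)} = \left(J^{2} + 25 \left(-2\right) J\right) - 1 = \left(J^{2} - 50 J\right) - 1 = -1 + J^{2} - 50 J$)
$y{\left(t{\left(-5,6 \right)} \right)} 27 - 85 = \left(-1 + \left(\sqrt{6 + \frac{1}{6}}\right)^{2} - 50 \sqrt{6 + \frac{1}{6}}\right) 27 - 85 = \left(-1 + \left(\sqrt{\frac{37}{6}}\right)^{2} - 50 \sqrt{\frac{37}{6}}\right) 27 - 85 = \left(-1 + \left(\frac{\sqrt{222}}{6}\right)^{2} - 50 \frac{\sqrt{222}}{6}\right) 27 - 85 = \left(-1 + \frac{37}{6} - \frac{25 \sqrt{222}}{3}\right) 27 - 85 = \left(\frac{31}{6} - \frac{25 \sqrt{222}}{3}\right) 27 - 85 = \left(\frac{279}{2} - 225 \sqrt{222}\right) - 85 = \frac{109}{2} - 225 \sqrt{222}$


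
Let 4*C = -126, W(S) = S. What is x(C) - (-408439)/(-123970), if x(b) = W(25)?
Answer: 2690811/123970 ≈ 21.705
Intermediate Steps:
C = -63/2 (C = (¼)*(-126) = -63/2 ≈ -31.500)
x(b) = 25
x(C) - (-408439)/(-123970) = 25 - (-408439)/(-123970) = 25 - (-408439)*(-1)/123970 = 25 - 1*408439/123970 = 25 - 408439/123970 = 2690811/123970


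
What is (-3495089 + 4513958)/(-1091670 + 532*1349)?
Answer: -1018869/374002 ≈ -2.7242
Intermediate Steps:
(-3495089 + 4513958)/(-1091670 + 532*1349) = 1018869/(-1091670 + 717668) = 1018869/(-374002) = 1018869*(-1/374002) = -1018869/374002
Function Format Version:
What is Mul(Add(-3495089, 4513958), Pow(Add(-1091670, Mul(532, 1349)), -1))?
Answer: Rational(-1018869, 374002) ≈ -2.7242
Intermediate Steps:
Mul(Add(-3495089, 4513958), Pow(Add(-1091670, Mul(532, 1349)), -1)) = Mul(1018869, Pow(Add(-1091670, 717668), -1)) = Mul(1018869, Pow(-374002, -1)) = Mul(1018869, Rational(-1, 374002)) = Rational(-1018869, 374002)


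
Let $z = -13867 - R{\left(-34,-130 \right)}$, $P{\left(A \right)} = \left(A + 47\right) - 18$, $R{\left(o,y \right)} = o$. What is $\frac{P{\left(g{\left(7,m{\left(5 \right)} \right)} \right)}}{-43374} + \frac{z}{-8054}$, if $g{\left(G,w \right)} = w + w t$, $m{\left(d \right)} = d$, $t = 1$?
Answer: $\frac{49973203}{29111183} \approx 1.7166$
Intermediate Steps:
$g{\left(G,w \right)} = 2 w$ ($g{\left(G,w \right)} = w + w 1 = w + w = 2 w$)
$P{\left(A \right)} = 29 + A$ ($P{\left(A \right)} = \left(47 + A\right) - 18 = 29 + A$)
$z = -13833$ ($z = -13867 - -34 = -13867 + 34 = -13833$)
$\frac{P{\left(g{\left(7,m{\left(5 \right)} \right)} \right)}}{-43374} + \frac{z}{-8054} = \frac{29 + 2 \cdot 5}{-43374} - \frac{13833}{-8054} = \left(29 + 10\right) \left(- \frac{1}{43374}\right) - - \frac{13833}{8054} = 39 \left(- \frac{1}{43374}\right) + \frac{13833}{8054} = - \frac{13}{14458} + \frac{13833}{8054} = \frac{49973203}{29111183}$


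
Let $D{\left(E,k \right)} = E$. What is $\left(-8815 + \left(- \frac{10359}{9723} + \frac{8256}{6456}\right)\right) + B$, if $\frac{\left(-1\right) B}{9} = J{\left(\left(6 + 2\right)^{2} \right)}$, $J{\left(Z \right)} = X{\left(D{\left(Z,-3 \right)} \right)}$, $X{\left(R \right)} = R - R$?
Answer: $- \frac{7684986588}{871829} \approx -8814.8$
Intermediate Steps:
$X{\left(R \right)} = 0$
$J{\left(Z \right)} = 0$
$B = 0$ ($B = \left(-9\right) 0 = 0$)
$\left(-8815 + \left(- \frac{10359}{9723} + \frac{8256}{6456}\right)\right) + B = \left(-8815 + \left(- \frac{10359}{9723} + \frac{8256}{6456}\right)\right) + 0 = \left(-8815 + \left(\left(-10359\right) \frac{1}{9723} + 8256 \cdot \frac{1}{6456}\right)\right) + 0 = \left(-8815 + \left(- \frac{3453}{3241} + \frac{344}{269}\right)\right) + 0 = \left(-8815 + \frac{186047}{871829}\right) + 0 = - \frac{7684986588}{871829} + 0 = - \frac{7684986588}{871829}$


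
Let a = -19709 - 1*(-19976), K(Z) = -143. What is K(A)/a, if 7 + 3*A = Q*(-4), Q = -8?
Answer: -143/267 ≈ -0.53558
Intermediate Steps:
A = 25/3 (A = -7/3 + (-8*(-4))/3 = -7/3 + (⅓)*32 = -7/3 + 32/3 = 25/3 ≈ 8.3333)
a = 267 (a = -19709 + 19976 = 267)
K(A)/a = -143/267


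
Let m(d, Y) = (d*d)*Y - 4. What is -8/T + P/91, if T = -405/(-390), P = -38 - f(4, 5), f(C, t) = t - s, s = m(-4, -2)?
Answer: -21061/2457 ≈ -8.5718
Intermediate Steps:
m(d, Y) = -4 + Y*d² (m(d, Y) = d²*Y - 4 = Y*d² - 4 = -4 + Y*d²)
s = -36 (s = -4 - 2*(-4)² = -4 - 2*16 = -4 - 32 = -36)
f(C, t) = 36 + t (f(C, t) = t - 1*(-36) = t + 36 = 36 + t)
P = -79 (P = -38 - (36 + 5) = -38 - 1*41 = -38 - 41 = -79)
T = 27/26 (T = -405*(-1/390) = 27/26 ≈ 1.0385)
-8/T + P/91 = -8/27/26 - 79/91 = -8*26/27 - 79*1/91 = -208/27 - 79/91 = -21061/2457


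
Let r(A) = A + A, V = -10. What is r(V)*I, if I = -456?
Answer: 9120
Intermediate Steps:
r(A) = 2*A
r(V)*I = (2*(-10))*(-456) = -20*(-456) = 9120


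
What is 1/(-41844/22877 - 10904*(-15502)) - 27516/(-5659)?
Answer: 106421847301781807/21886946981689336 ≈ 4.8623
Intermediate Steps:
1/(-41844/22877 - 10904*(-15502)) - 27516/(-5659) = -1/15502/(-41844*1/22877 - 10904) - 27516*(-1/5659) = -1/15502/(-41844/22877 - 10904) + 27516/5659 = -1/15502/(-249492652/22877) + 27516/5659 = -22877/249492652*(-1/15502) + 27516/5659 = 22877/3867635091304 + 27516/5659 = 106421847301781807/21886946981689336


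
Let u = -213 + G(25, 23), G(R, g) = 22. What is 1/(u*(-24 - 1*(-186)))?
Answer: -1/30942 ≈ -3.2319e-5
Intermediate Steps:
u = -191 (u = -213 + 22 = -191)
1/(u*(-24 - 1*(-186))) = 1/(-191*(-24 - 1*(-186))) = 1/(-191*(-24 + 186)) = 1/(-191*162) = 1/(-30942) = -1/30942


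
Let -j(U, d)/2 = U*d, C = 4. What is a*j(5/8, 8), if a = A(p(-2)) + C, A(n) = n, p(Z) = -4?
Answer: 0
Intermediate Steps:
j(U, d) = -2*U*d
a = 0 (a = -4 + 4 = 0)
a*j(5/8, 8) = 0*(-2*5/8*8) = 0*(-10) = 0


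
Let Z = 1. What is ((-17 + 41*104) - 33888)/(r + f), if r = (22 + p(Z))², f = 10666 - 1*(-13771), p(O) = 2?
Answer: -29641/25013 ≈ -1.1850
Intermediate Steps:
f = 24437 (f = 10666 + 13771 = 24437)
r = 576 (r = (22 + 2)² = 24² = 576)
((-17 + 41*104) - 33888)/(r + f) = ((-17 + 41*104) - 33888)/(576 + 24437) = ((-17 + 4264) - 33888)/25013 = (4247 - 33888)*(1/25013) = -29641*1/25013 = -29641/25013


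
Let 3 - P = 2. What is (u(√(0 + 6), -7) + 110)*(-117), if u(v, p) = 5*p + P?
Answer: -8892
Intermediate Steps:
P = 1 (P = 3 - 1*2 = 3 - 2 = 1)
u(v, p) = 1 + 5*p (u(v, p) = 5*p + 1 = 1 + 5*p)
(u(√(0 + 6), -7) + 110)*(-117) = ((1 + 5*(-7)) + 110)*(-117) = ((1 - 35) + 110)*(-117) = (-34 + 110)*(-117) = 76*(-117) = -8892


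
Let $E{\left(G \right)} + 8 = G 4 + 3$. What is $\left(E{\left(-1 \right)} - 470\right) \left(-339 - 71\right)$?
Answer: $196390$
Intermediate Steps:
$E{\left(G \right)} = -5 + 4 G$ ($E{\left(G \right)} = -8 + \left(G 4 + 3\right) = -8 + \left(4 G + 3\right) = -8 + \left(3 + 4 G\right) = -5 + 4 G$)
$\left(E{\left(-1 \right)} - 470\right) \left(-339 - 71\right) = \left(\left(-5 + 4 \left(-1\right)\right) - 470\right) \left(-339 - 71\right) = \left(\left(-5 - 4\right) - 470\right) \left(-410\right) = \left(-9 - 470\right) \left(-410\right) = \left(-479\right) \left(-410\right) = 196390$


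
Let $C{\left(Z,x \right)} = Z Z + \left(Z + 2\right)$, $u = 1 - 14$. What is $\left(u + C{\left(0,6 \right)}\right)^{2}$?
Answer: $121$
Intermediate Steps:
$u = -13$
$C{\left(Z,x \right)} = 2 + Z + Z^{2}$ ($C{\left(Z,x \right)} = Z^{2} + \left(2 + Z\right) = 2 + Z + Z^{2}$)
$\left(u + C{\left(0,6 \right)}\right)^{2} = \left(-13 + \left(2 + 0 + 0^{2}\right)\right)^{2} = \left(-13 + \left(2 + 0 + 0\right)\right)^{2} = \left(-13 + 2\right)^{2} = \left(-11\right)^{2} = 121$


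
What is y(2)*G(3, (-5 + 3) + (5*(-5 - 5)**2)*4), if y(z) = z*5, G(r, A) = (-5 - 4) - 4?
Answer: -130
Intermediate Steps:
G(r, A) = -13 (G(r, A) = -9 - 4 = -13)
y(z) = 5*z
y(2)*G(3, (-5 + 3) + (5*(-5 - 5)**2)*4) = (5*2)*(-13) = 10*(-13) = -130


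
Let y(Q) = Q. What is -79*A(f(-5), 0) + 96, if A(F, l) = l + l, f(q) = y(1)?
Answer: 96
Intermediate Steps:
f(q) = 1
A(F, l) = 2*l
-79*A(f(-5), 0) + 96 = -158*0 + 96 = -79*0 + 96 = 0 + 96 = 96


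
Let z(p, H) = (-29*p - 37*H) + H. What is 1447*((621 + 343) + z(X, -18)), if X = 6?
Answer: 2080786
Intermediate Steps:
z(p, H) = -36*H - 29*p (z(p, H) = (-37*H - 29*p) + H = -36*H - 29*p)
1447*((621 + 343) + z(X, -18)) = 1447*((621 + 343) + (-36*(-18) - 29*6)) = 1447*(964 + (648 - 174)) = 1447*(964 + 474) = 1447*1438 = 2080786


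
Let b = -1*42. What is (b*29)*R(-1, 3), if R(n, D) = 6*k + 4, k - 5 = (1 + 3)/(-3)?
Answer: -31668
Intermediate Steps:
b = -42
k = 11/3 (k = 5 + (1 + 3)/(-3) = 5 + 4*(-⅓) = 5 - 4/3 = 11/3 ≈ 3.6667)
R(n, D) = 26 (R(n, D) = 6*(11/3) + 4 = 22 + 4 = 26)
(b*29)*R(-1, 3) = -42*29*26 = -1218*26 = -31668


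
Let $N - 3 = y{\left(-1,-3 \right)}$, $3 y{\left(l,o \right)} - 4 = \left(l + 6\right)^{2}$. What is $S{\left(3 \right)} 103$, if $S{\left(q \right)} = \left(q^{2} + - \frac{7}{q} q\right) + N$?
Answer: $\frac{4532}{3} \approx 1510.7$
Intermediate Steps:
$y{\left(l,o \right)} = \frac{4}{3} + \frac{\left(6 + l\right)^{2}}{3}$ ($y{\left(l,o \right)} = \frac{4}{3} + \frac{\left(l + 6\right)^{2}}{3} = \frac{4}{3} + \frac{\left(6 + l\right)^{2}}{3}$)
$N = \frac{38}{3}$ ($N = 3 + \left(\frac{4}{3} + \frac{\left(6 - 1\right)^{2}}{3}\right) = 3 + \left(\frac{4}{3} + \frac{5^{2}}{3}\right) = 3 + \left(\frac{4}{3} + \frac{1}{3} \cdot 25\right) = 3 + \left(\frac{4}{3} + \frac{25}{3}\right) = 3 + \frac{29}{3} = \frac{38}{3} \approx 12.667$)
$S{\left(q \right)} = \frac{17}{3} + q^{2}$ ($S{\left(q \right)} = \left(q^{2} + - \frac{7}{q} q\right) + \frac{38}{3} = \left(q^{2} - 7\right) + \frac{38}{3} = \left(-7 + q^{2}\right) + \frac{38}{3} = \frac{17}{3} + q^{2}$)
$S{\left(3 \right)} 103 = \left(\frac{17}{3} + 3^{2}\right) 103 = \left(\frac{17}{3} + 9\right) 103 = \frac{44}{3} \cdot 103 = \frac{4532}{3}$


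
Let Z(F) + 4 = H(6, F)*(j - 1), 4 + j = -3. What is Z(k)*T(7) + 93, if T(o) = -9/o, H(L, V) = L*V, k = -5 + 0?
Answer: -1473/7 ≈ -210.43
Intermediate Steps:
j = -7 (j = -4 - 3 = -7)
k = -5
Z(F) = -4 - 48*F (Z(F) = -4 + (6*F)*(-7 - 1) = -4 + (6*F)*(-8) = -4 - 48*F)
Z(k)*T(7) + 93 = (-4 - 48*(-5))*(-9/7) + 93 = (-4 + 240)*(-9*1/7) + 93 = 236*(-9/7) + 93 = -2124/7 + 93 = -1473/7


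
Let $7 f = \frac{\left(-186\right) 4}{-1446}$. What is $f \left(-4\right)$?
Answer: $- \frac{496}{1687} \approx -0.29401$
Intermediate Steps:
$f = \frac{124}{1687}$ ($f = \frac{\left(-186\right) 4 \frac{1}{-1446}}{7} = \frac{\left(-744\right) \left(- \frac{1}{1446}\right)}{7} = \frac{1}{7} \cdot \frac{124}{241} = \frac{124}{1687} \approx 0.073503$)
$f \left(-4\right) = \frac{124}{1687} \left(-4\right) = - \frac{496}{1687}$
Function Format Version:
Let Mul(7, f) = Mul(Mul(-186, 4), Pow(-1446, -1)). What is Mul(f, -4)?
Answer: Rational(-496, 1687) ≈ -0.29401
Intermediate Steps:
f = Rational(124, 1687) (f = Mul(Rational(1, 7), Mul(Mul(-186, 4), Pow(-1446, -1))) = Mul(Rational(1, 7), Mul(-744, Rational(-1, 1446))) = Mul(Rational(1, 7), Rational(124, 241)) = Rational(124, 1687) ≈ 0.073503)
Mul(f, -4) = Mul(Rational(124, 1687), -4) = Rational(-496, 1687)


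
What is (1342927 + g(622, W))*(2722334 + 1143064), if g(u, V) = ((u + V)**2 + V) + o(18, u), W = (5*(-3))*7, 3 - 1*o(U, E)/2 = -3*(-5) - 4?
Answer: 6223657992810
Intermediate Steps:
o(U, E) = -16 (o(U, E) = 6 - 2*(-3*(-5) - 4) = 6 - 2*(15 - 4) = 6 - 2*11 = 6 - 22 = -16)
W = -105 (W = -15*7 = -105)
g(u, V) = -16 + V + (V + u)**2 (g(u, V) = ((u + V)**2 + V) - 16 = ((V + u)**2 + V) - 16 = (V + (V + u)**2) - 16 = -16 + V + (V + u)**2)
(1342927 + g(622, W))*(2722334 + 1143064) = (1342927 + (-16 - 105 + (-105 + 622)**2))*(2722334 + 1143064) = (1342927 + (-16 - 105 + 517**2))*3865398 = (1342927 + (-16 - 105 + 267289))*3865398 = (1342927 + 267168)*3865398 = 1610095*3865398 = 6223657992810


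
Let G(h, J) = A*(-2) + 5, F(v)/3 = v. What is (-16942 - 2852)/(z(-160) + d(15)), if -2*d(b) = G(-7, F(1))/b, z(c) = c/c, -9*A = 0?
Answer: -118764/5 ≈ -23753.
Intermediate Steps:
A = 0 (A = -⅑*0 = 0)
z(c) = 1
F(v) = 3*v
G(h, J) = 5 (G(h, J) = 0*(-2) + 5 = 0 + 5 = 5)
d(b) = -5/(2*b)
(-16942 - 2852)/(z(-160) + d(15)) = (-16942 - 2852)/(1 - 5/2/15) = -19794/(1 - 5/2*1/15) = -19794/(1 - ⅙) = -19794/⅚ = -19794*6/5 = -118764/5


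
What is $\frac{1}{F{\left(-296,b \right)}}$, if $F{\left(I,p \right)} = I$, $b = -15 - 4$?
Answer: $- \frac{1}{296} \approx -0.0033784$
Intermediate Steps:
$b = -19$
$\frac{1}{F{\left(-296,b \right)}} = \frac{1}{-296} = - \frac{1}{296}$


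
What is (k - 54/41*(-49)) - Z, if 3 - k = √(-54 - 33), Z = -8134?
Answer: 336263/41 - I*√87 ≈ 8201.5 - 9.3274*I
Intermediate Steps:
k = 3 - I*√87 (k = 3 - √(-54 - 33) = 3 - √(-87) = 3 - I*√87 ≈ 3.0 - 9.3274*I)
(k - 54/41*(-49)) - Z = ((3 - I*√87) - 54/41*(-49)) - 1*(-8134) = ((3 - I*√87) - 54*1/41*(-49)) + 8134 = ((3 - I*√87) - 54/41*(-49)) + 8134 = ((3 - I*√87) + 2646/41) + 8134 = (2769/41 - I*√87) + 8134 = 336263/41 - I*√87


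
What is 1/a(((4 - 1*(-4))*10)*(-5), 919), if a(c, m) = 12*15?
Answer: 1/180 ≈ 0.0055556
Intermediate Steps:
a(c, m) = 180
1/a(((4 - 1*(-4))*10)*(-5), 919) = 1/180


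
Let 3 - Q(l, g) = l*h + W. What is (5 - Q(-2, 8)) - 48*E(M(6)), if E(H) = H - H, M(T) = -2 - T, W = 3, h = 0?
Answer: 5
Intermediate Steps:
Q(l, g) = 0 (Q(l, g) = 3 - (l*0 + 3) = 3 - (0 + 3) = 3 - 1*3 = 3 - 3 = 0)
E(H) = 0
(5 - Q(-2, 8)) - 48*E(M(6)) = (5 - 1*0) - 48*0 = (5 + 0) + 0 = 5 + 0 = 5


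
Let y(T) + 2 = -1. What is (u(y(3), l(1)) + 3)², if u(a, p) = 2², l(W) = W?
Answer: 49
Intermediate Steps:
y(T) = -3 (y(T) = -2 - 1 = -3)
u(a, p) = 4
(u(y(3), l(1)) + 3)² = (4 + 3)² = 7² = 49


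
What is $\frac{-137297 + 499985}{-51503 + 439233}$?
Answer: $\frac{181344}{193865} \approx 0.93541$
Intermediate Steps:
$\frac{-137297 + 499985}{-51503 + 439233} = \frac{362688}{387730} = 362688 \cdot \frac{1}{387730} = \frac{181344}{193865}$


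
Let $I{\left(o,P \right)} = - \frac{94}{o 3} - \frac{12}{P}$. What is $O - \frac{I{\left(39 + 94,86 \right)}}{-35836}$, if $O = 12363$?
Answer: $\frac{1900311325760}{153709563} \approx 12363.0$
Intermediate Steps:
$I{\left(o,P \right)} = - \frac{12}{P} - \frac{94}{3 o}$ ($I{\left(o,P \right)} = - \frac{94}{3 o} - \frac{12}{P} = - \frac{12}{P} - \frac{94}{3 o}$)
$O - \frac{I{\left(39 + 94,86 \right)}}{-35836} = 12363 - \frac{- \frac{12}{86} - \frac{94}{3 \left(39 + 94\right)}}{-35836} = 12363 - \left(\left(-12\right) \frac{1}{86} - \frac{94}{3 \cdot 133}\right) \left(- \frac{1}{35836}\right) = 12363 - \left(- \frac{6}{43} - \frac{94}{399}\right) \left(- \frac{1}{35836}\right) = 12363 - \left(- \frac{6436}{17157}\right) \left(- \frac{1}{35836}\right) = 12363 - \frac{1609}{153709563} = \frac{1900311325760}{153709563}$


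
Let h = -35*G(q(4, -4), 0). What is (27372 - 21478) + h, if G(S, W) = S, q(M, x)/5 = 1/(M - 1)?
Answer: 17507/3 ≈ 5835.7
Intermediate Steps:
q(M, x) = 5/(-1 + M) (q(M, x) = 5/(M - 1) = 5/(-1 + M))
h = -175/3 (h = -175/(-1 + 4) = -175/3 ≈ -58.333)
(27372 - 21478) + h = (27372 - 21478) - 175/3 = 5894 - 175/3 = 17507/3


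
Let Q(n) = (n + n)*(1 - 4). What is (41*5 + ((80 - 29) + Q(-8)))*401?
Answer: 121904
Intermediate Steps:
Q(n) = -6*n (Q(n) = (2*n)*(-3) = -6*n)
(41*5 + ((80 - 29) + Q(-8)))*401 = (41*5 + ((80 - 29) - 6*(-8)))*401 = (205 + (51 + 48))*401 = (205 + 99)*401 = 304*401 = 121904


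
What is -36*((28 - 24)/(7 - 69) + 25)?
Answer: -27828/31 ≈ -897.68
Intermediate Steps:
-36*((28 - 24)/(7 - 69) + 25) = -36*(4/(-62) + 25) = -36*(4*(-1/62) + 25) = -36*(-2/31 + 25) = -36*773/31 = -27828/31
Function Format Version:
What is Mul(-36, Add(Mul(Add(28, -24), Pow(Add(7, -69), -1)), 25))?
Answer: Rational(-27828, 31) ≈ -897.68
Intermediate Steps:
Mul(-36, Add(Mul(Add(28, -24), Pow(Add(7, -69), -1)), 25)) = Mul(-36, Add(Mul(4, Pow(-62, -1)), 25)) = Mul(-36, Add(Mul(4, Rational(-1, 62)), 25)) = Mul(-36, Add(Rational(-2, 31), 25)) = Mul(-36, Rational(773, 31)) = Rational(-27828, 31)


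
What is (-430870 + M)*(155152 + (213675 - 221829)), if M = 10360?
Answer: -61814128980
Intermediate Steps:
(-430870 + M)*(155152 + (213675 - 221829)) = (-430870 + 10360)*(155152 + (213675 - 221829)) = -420510*(155152 - 8154) = -420510*146998 = -61814128980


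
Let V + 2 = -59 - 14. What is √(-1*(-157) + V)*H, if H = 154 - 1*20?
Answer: 134*√82 ≈ 1213.4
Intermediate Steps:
H = 134 (H = 154 - 20 = 134)
V = -75 (V = -2 + (-59 - 14) = -2 - 73 = -75)
√(-1*(-157) + V)*H = √(-1*(-157) - 75)*134 = √(157 - 75)*134 = √82*134 = 134*√82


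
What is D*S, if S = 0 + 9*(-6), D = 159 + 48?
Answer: -11178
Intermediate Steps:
D = 207
S = -54 (S = 0 - 54 = -54)
D*S = 207*(-54) = -11178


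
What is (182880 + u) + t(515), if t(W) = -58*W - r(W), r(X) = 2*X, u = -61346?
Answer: 90634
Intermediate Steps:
t(W) = -60*W (t(W) = -58*W - 2*W = -60*W)
(182880 + u) + t(515) = (182880 - 61346) - 60*515 = 121534 - 30900 = 90634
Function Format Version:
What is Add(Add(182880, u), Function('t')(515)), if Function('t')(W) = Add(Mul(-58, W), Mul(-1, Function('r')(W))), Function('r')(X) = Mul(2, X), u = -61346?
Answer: 90634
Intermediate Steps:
Function('t')(W) = Mul(-60, W) (Function('t')(W) = Add(Mul(-58, W), Mul(-1, Mul(2, W))) = Add(Mul(-58, W), Mul(-2, W)) = Mul(-60, W))
Add(Add(182880, u), Function('t')(515)) = Add(Add(182880, -61346), Mul(-60, 515)) = Add(121534, -30900) = 90634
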